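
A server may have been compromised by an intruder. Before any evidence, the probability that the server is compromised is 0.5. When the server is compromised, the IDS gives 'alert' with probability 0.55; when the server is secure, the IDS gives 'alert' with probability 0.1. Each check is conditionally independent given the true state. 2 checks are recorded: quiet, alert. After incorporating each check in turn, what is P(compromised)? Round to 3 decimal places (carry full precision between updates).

0.733

After 'quiet': P(compromised) = 0.45·0.5000 / (0.45·0.5000 + 0.9·0.5000) ≈ 0.3333
After 'alert': P(compromised) = 0.55·0.3333 / (0.55·0.3333 + 0.1·0.6667) ≈ 0.7333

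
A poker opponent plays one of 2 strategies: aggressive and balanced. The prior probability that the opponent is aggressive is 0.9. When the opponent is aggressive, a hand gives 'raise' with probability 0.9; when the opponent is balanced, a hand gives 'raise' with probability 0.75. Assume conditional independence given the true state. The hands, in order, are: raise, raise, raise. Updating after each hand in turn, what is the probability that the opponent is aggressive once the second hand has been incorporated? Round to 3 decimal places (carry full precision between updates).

After 'raise': P(aggressive) = 0.9·0.9000 / (0.9·0.9000 + 0.75·0.1000) ≈ 0.9153
After 'raise': P(aggressive) = 0.9·0.9153 / (0.9·0.9153 + 0.75·0.0847) ≈ 0.9284

0.928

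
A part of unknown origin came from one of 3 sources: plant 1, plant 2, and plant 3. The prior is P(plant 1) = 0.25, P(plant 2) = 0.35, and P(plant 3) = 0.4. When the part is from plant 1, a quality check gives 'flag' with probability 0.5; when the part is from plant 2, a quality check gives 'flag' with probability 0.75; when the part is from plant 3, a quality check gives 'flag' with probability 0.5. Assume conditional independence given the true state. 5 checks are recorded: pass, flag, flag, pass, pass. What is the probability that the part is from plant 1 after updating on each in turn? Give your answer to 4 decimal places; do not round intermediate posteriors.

After 'pass': normaliser = 0.5·0.2500 + 0.25·0.3500 + 0.5·0.4000; P(plant 1) ≈ 0.3030, P(plant 2) ≈ 0.2121, P(plant 3) ≈ 0.4848
After 'flag': normaliser = 0.5·0.3030 + 0.75·0.2121 + 0.5·0.4848; P(plant 1) ≈ 0.2740, P(plant 2) ≈ 0.2877, P(plant 3) ≈ 0.4384
After 'flag': normaliser = 0.5·0.2740 + 0.75·0.2877 + 0.5·0.4384; P(plant 1) ≈ 0.2395, P(plant 2) ≈ 0.3772, P(plant 3) ≈ 0.3832
After 'pass': normaliser = 0.5·0.2395 + 0.25·0.3772 + 0.5·0.3832; P(plant 1) ≈ 0.2952, P(plant 2) ≈ 0.2325, P(plant 3) ≈ 0.4723
After 'pass': normaliser = 0.5·0.2952 + 0.25·0.2325 + 0.5·0.4723; P(plant 1) ≈ 0.3340, P(plant 2) ≈ 0.1315, P(plant 3) ≈ 0.5344

0.3340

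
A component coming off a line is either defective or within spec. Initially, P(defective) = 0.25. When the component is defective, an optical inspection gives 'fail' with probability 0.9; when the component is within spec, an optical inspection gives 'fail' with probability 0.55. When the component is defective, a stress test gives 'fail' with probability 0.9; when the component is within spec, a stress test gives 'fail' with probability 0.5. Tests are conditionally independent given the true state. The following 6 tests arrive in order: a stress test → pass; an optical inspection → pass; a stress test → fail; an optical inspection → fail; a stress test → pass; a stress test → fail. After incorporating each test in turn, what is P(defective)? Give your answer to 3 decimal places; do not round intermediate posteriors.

After a stress test='pass': P(defective) = 0.1·0.2500 / (0.1·0.2500 + 0.5·0.7500) ≈ 0.0625
After an optical inspection='pass': P(defective) = 0.1·0.0625 / (0.1·0.0625 + 0.45·0.9375) ≈ 0.0146
After a stress test='fail': P(defective) = 0.9·0.0146 / (0.9·0.0146 + 0.5·0.9854) ≈ 0.0260
After an optical inspection='fail': P(defective) = 0.9·0.0260 / (0.9·0.0260 + 0.55·0.9740) ≈ 0.0418
After a stress test='pass': P(defective) = 0.1·0.0418 / (0.1·0.0418 + 0.5·0.9582) ≈ 0.0087
After a stress test='fail': P(defective) = 0.9·0.0087 / (0.9·0.0087 + 0.5·0.9913) ≈ 0.0155

0.015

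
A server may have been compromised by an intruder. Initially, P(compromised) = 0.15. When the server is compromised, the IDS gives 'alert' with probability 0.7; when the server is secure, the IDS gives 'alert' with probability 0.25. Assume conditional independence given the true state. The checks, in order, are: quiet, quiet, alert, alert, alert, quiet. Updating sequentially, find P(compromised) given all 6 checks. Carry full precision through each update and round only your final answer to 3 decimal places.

After 'quiet': P(compromised) = 0.3·0.1500 / (0.3·0.1500 + 0.75·0.8500) ≈ 0.0659
After 'quiet': P(compromised) = 0.3·0.0659 / (0.3·0.0659 + 0.75·0.9341) ≈ 0.0275
After 'alert': P(compromised) = 0.7·0.0275 / (0.7·0.0275 + 0.25·0.9725) ≈ 0.0733
After 'alert': P(compromised) = 0.7·0.0733 / (0.7·0.0733 + 0.25·0.9267) ≈ 0.1812
After 'alert': P(compromised) = 0.7·0.1812 / (0.7·0.1812 + 0.25·0.8188) ≈ 0.3826
After 'quiet': P(compromised) = 0.3·0.3826 / (0.3·0.3826 + 0.75·0.6174) ≈ 0.1987

0.199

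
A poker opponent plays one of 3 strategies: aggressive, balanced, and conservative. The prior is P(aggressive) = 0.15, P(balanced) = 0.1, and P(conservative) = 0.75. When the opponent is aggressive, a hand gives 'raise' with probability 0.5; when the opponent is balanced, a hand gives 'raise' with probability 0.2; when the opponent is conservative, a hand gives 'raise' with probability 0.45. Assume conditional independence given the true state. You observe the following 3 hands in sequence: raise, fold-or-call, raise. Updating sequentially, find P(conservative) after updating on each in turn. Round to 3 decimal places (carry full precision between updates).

Each posterior becomes the prior for the next update.
After 'raise': normaliser = 0.5·0.1500 + 0.2·0.1000 + 0.45·0.7500; P(aggressive) ≈ 0.1734, P(balanced) ≈ 0.0462, P(conservative) ≈ 0.7803
After 'fold-or-call': normaliser = 0.5·0.1734 + 0.8·0.0462 + 0.55·0.7803; P(aggressive) ≈ 0.1568, P(balanced) ≈ 0.0669, P(conservative) ≈ 0.7763
After 'raise': normaliser = 0.5·0.1568 + 0.2·0.0669 + 0.45·0.7763; P(aggressive) ≈ 0.1778, P(balanced) ≈ 0.0303, P(conservative) ≈ 0.7919

0.792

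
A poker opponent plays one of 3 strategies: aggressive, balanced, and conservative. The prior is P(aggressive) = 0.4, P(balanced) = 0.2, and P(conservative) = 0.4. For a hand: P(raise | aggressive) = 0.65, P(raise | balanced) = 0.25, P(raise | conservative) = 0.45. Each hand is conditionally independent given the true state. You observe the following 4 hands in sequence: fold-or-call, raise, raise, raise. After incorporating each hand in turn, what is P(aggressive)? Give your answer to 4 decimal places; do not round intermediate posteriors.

0.6320

After 'fold-or-call': normaliser = 0.35·0.4000 + 0.75·0.2000 + 0.55·0.4000; P(aggressive) ≈ 0.2745, P(balanced) ≈ 0.2941, P(conservative) ≈ 0.4314
After 'raise': normaliser = 0.65·0.2745 + 0.25·0.2941 + 0.45·0.4314; P(aggressive) ≈ 0.4000, P(balanced) ≈ 0.1648, P(conservative) ≈ 0.4352
After 'raise': normaliser = 0.65·0.4000 + 0.25·0.1648 + 0.45·0.4352; P(aggressive) ≈ 0.5231, P(balanced) ≈ 0.0829, P(conservative) ≈ 0.3940
After 'raise': normaliser = 0.65·0.5231 + 0.25·0.0829 + 0.45·0.3940; P(aggressive) ≈ 0.6320, P(balanced) ≈ 0.0385, P(conservative) ≈ 0.3295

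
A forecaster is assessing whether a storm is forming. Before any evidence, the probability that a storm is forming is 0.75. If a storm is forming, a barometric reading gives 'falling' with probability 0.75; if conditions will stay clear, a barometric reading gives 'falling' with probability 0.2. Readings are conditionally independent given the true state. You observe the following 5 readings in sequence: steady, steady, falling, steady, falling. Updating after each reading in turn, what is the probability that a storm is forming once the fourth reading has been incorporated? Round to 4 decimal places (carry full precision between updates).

After 'steady': P(storm) = 0.25·0.7500 / (0.25·0.7500 + 0.8·0.2500) ≈ 0.4839
After 'steady': P(storm) = 0.25·0.4839 / (0.25·0.4839 + 0.8·0.5161) ≈ 0.2266
After 'falling': P(storm) = 0.75·0.2266 / (0.75·0.2266 + 0.2·0.7734) ≈ 0.5235
After 'steady': P(storm) = 0.25·0.5235 / (0.25·0.5235 + 0.8·0.4765) ≈ 0.2556

0.2556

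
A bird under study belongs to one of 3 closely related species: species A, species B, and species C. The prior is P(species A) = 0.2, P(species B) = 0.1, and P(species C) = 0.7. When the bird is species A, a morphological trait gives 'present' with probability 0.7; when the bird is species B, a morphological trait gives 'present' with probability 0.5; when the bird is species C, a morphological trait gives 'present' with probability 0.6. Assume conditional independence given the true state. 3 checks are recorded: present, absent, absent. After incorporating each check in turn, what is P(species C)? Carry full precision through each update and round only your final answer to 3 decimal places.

Apply Bayes' rule sequentially, carrying P(species C) forward.
After 'present': normaliser = 0.7·0.2000 + 0.5·0.1000 + 0.6·0.7000; P(species A) ≈ 0.2295, P(species B) ≈ 0.0820, P(species C) ≈ 0.6885
After 'absent': normaliser = 0.3·0.2295 + 0.5·0.0820 + 0.4·0.6885; P(species A) ≈ 0.1787, P(species B) ≈ 0.1064, P(species C) ≈ 0.7149
After 'absent': normaliser = 0.3·0.1787 + 0.5·0.1064 + 0.4·0.7149; P(species A) ≈ 0.1365, P(species B) ≈ 0.1354, P(species C) ≈ 0.7281

0.728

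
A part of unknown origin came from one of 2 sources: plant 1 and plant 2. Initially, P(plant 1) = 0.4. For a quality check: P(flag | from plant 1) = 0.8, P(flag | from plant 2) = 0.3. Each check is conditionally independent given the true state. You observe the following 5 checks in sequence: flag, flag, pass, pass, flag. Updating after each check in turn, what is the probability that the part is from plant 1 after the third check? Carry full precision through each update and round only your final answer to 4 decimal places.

Apply Bayes' rule sequentially, carrying P(plant 1) forward.
After 'flag': P(plant 1) = 0.8·0.4000 / (0.8·0.4000 + 0.3·0.6000) ≈ 0.6400
After 'flag': P(plant 1) = 0.8·0.6400 / (0.8·0.6400 + 0.3·0.3600) ≈ 0.8258
After 'pass': P(plant 1) = 0.2·0.8258 / (0.2·0.8258 + 0.7·0.1742) ≈ 0.5753

0.5753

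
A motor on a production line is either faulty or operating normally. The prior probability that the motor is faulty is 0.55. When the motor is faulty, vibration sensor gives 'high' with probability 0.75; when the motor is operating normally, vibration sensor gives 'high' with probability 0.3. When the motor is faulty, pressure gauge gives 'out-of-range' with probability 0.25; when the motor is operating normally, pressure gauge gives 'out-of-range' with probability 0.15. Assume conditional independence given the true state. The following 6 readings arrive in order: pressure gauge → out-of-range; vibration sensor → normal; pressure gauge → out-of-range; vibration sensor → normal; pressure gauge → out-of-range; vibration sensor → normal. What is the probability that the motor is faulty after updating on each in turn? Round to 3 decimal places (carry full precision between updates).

After pressure gauge='out-of-range': P(faulty) = 0.25·0.5500 / (0.25·0.5500 + 0.15·0.4500) ≈ 0.6707
After vibration sensor='normal': P(faulty) = 0.25·0.6707 / (0.25·0.6707 + 0.7·0.3293) ≈ 0.4211
After pressure gauge='out-of-range': P(faulty) = 0.25·0.4211 / (0.25·0.4211 + 0.15·0.5789) ≈ 0.5480
After vibration sensor='normal': P(faulty) = 0.25·0.5480 / (0.25·0.5480 + 0.7·0.4520) ≈ 0.3022
After pressure gauge='out-of-range': P(faulty) = 0.25·0.3022 / (0.25·0.3022 + 0.15·0.6978) ≈ 0.4192
After vibration sensor='normal': P(faulty) = 0.25·0.4192 / (0.25·0.4192 + 0.7·0.5808) ≈ 0.2049

0.205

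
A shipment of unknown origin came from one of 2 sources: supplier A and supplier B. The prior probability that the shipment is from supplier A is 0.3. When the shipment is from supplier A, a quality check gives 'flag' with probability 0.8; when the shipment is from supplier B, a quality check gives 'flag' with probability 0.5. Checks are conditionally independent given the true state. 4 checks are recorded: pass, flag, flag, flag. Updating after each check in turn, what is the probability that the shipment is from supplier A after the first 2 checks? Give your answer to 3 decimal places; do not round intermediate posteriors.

After 'pass': P(supplier A) = 0.2·0.3000 / (0.2·0.3000 + 0.5·0.7000) ≈ 0.1463
After 'flag': P(supplier A) = 0.8·0.1463 / (0.8·0.1463 + 0.5·0.8537) ≈ 0.2152

0.215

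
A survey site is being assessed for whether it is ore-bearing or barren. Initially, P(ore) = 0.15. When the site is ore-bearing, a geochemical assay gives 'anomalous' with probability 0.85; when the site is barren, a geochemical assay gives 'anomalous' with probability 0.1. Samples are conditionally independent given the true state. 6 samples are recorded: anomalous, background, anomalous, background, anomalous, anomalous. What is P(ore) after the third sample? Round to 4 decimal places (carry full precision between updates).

After 'anomalous': P(ore) = 0.85·0.1500 / (0.85·0.1500 + 0.1·0.8500) ≈ 0.6000
After 'background': P(ore) = 0.15·0.6000 / (0.15·0.6000 + 0.9·0.4000) ≈ 0.2000
After 'anomalous': P(ore) = 0.85·0.2000 / (0.85·0.2000 + 0.1·0.8000) ≈ 0.6800

0.6800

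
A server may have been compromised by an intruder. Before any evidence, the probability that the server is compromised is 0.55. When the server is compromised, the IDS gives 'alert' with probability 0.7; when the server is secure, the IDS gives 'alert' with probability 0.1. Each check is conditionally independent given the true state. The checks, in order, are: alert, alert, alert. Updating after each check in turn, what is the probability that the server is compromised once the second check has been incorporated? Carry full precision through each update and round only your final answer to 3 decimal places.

Each posterior becomes the prior for the next update.
After 'alert': P(compromised) = 0.7·0.5500 / (0.7·0.5500 + 0.1·0.4500) ≈ 0.8953
After 'alert': P(compromised) = 0.7·0.8953 / (0.7·0.8953 + 0.1·0.1047) ≈ 0.9836

0.984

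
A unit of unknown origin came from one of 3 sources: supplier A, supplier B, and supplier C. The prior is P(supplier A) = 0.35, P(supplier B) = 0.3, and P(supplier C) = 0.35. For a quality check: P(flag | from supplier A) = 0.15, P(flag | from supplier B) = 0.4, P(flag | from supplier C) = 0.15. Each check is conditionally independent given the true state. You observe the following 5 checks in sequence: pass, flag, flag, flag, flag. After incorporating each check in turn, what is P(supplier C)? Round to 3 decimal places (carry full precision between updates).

0.031

After 'pass': normaliser = 0.85·0.3500 + 0.6·0.3000 + 0.85·0.3500; P(supplier A) ≈ 0.3839, P(supplier B) ≈ 0.2323, P(supplier C) ≈ 0.3839
After 'flag': normaliser = 0.15·0.3839 + 0.4·0.2323 + 0.15·0.3839; P(supplier A) ≈ 0.2767, P(supplier B) ≈ 0.4465, P(supplier C) ≈ 0.2767
After 'flag': normaliser = 0.15·0.2767 + 0.4·0.4465 + 0.15·0.2767; P(supplier A) ≈ 0.1587, P(supplier B) ≈ 0.6827, P(supplier C) ≈ 0.1587
After 'flag': normaliser = 0.15·0.1587 + 0.4·0.6827 + 0.15·0.1587; P(supplier A) ≈ 0.0742, P(supplier B) ≈ 0.8516, P(supplier C) ≈ 0.0742
After 'flag': normaliser = 0.15·0.0742 + 0.4·0.8516 + 0.15·0.0742; P(supplier A) ≈ 0.0307, P(supplier B) ≈ 0.9386, P(supplier C) ≈ 0.0307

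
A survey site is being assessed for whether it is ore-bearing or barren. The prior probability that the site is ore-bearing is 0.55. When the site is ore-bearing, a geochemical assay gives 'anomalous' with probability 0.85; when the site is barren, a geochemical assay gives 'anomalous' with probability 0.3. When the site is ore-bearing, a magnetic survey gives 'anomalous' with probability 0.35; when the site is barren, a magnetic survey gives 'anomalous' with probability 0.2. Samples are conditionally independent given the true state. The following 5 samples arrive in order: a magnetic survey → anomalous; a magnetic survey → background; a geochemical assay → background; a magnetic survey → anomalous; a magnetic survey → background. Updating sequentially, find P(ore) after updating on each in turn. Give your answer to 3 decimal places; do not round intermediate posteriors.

Each posterior becomes the prior for the next update.
After a magnetic survey='anomalous': P(ore) = 0.35·0.5500 / (0.35·0.5500 + 0.2·0.4500) ≈ 0.6814
After a magnetic survey='background': P(ore) = 0.65·0.6814 / (0.65·0.6814 + 0.8·0.3186) ≈ 0.6347
After a geochemical assay='background': P(ore) = 0.15·0.6347 / (0.15·0.6347 + 0.7·0.3653) ≈ 0.2713
After a magnetic survey='anomalous': P(ore) = 0.35·0.2713 / (0.35·0.2713 + 0.2·0.7287) ≈ 0.3946
After a magnetic survey='background': P(ore) = 0.65·0.3946 / (0.65·0.3946 + 0.8·0.6054) ≈ 0.3462

0.346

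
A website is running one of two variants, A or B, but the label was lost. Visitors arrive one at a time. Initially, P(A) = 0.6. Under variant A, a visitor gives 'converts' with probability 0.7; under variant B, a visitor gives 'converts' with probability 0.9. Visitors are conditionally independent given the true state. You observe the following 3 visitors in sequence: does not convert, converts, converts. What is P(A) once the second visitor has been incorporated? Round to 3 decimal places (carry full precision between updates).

0.778

After 'does not convert': P(A) = 0.3·0.6000 / (0.3·0.6000 + 0.1·0.4000) ≈ 0.8182
After 'converts': P(A) = 0.7·0.8182 / (0.7·0.8182 + 0.9·0.1818) ≈ 0.7778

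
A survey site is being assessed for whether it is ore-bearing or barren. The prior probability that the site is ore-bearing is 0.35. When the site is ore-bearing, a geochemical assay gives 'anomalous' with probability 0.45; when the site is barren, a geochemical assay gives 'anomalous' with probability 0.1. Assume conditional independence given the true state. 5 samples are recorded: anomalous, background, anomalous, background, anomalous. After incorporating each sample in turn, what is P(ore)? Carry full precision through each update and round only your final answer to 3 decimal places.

After 'anomalous': P(ore) = 0.45·0.3500 / (0.45·0.3500 + 0.1·0.6500) ≈ 0.7079
After 'background': P(ore) = 0.55·0.7079 / (0.55·0.7079 + 0.9·0.2921) ≈ 0.5969
After 'anomalous': P(ore) = 0.45·0.5969 / (0.45·0.5969 + 0.1·0.4031) ≈ 0.8695
After 'background': P(ore) = 0.55·0.8695 / (0.55·0.8695 + 0.9·0.1305) ≈ 0.8028
After 'anomalous': P(ore) = 0.45·0.8028 / (0.45·0.8028 + 0.1·0.1972) ≈ 0.9483

0.948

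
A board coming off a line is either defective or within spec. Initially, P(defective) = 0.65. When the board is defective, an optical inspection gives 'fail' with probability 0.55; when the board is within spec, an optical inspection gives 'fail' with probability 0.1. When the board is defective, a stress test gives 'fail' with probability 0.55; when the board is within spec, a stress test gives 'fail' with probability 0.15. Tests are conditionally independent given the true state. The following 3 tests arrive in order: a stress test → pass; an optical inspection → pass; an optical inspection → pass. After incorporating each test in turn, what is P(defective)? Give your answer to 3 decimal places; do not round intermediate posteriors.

0.197

Apply Bayes' rule sequentially, carrying P(defective) forward.
After a stress test='pass': P(defective) = 0.45·0.6500 / (0.45·0.6500 + 0.85·0.3500) ≈ 0.4958
After an optical inspection='pass': P(defective) = 0.45·0.4958 / (0.45·0.4958 + 0.9·0.5042) ≈ 0.3296
After an optical inspection='pass': P(defective) = 0.45·0.3296 / (0.45·0.3296 + 0.9·0.6704) ≈ 0.1973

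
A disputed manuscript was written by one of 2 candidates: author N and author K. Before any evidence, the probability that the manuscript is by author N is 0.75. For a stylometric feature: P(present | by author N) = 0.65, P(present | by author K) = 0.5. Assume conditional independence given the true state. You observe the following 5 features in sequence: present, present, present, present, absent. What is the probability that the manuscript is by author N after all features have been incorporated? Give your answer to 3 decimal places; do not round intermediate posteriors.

After 'present': P(author N) = 0.65·0.7500 / (0.65·0.7500 + 0.5·0.2500) ≈ 0.7959
After 'present': P(author N) = 0.65·0.7959 / (0.65·0.7959 + 0.5·0.2041) ≈ 0.8353
After 'present': P(author N) = 0.65·0.8353 / (0.65·0.8353 + 0.5·0.1647) ≈ 0.8683
After 'present': P(author N) = 0.65·0.8683 / (0.65·0.8683 + 0.5·0.1317) ≈ 0.8955
After 'absent': P(author N) = 0.35·0.8955 / (0.35·0.8955 + 0.5·0.1045) ≈ 0.8571

0.857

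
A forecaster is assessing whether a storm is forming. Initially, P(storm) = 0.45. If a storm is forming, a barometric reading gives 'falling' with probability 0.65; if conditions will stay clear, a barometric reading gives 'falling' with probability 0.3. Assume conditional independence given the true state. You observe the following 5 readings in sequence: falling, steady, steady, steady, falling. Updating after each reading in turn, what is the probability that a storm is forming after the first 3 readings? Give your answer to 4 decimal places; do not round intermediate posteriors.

Apply Bayes' rule sequentially, carrying P(storm) forward.
After 'falling': P(storm) = 0.65·0.4500 / (0.65·0.4500 + 0.3·0.5500) ≈ 0.6393
After 'steady': P(storm) = 0.35·0.6393 / (0.35·0.6393 + 0.7·0.3607) ≈ 0.4699
After 'steady': P(storm) = 0.35·0.4699 / (0.35·0.4699 + 0.7·0.5301) ≈ 0.3071

0.3071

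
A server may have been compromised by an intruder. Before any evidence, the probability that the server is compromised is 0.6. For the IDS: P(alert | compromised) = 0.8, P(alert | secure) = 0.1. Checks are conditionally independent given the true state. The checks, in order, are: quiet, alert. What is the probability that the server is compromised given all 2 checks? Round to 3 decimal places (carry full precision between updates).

0.727

Each posterior becomes the prior for the next update.
After 'quiet': P(compromised) = 0.2·0.6000 / (0.2·0.6000 + 0.9·0.4000) ≈ 0.2500
After 'alert': P(compromised) = 0.8·0.2500 / (0.8·0.2500 + 0.1·0.7500) ≈ 0.7273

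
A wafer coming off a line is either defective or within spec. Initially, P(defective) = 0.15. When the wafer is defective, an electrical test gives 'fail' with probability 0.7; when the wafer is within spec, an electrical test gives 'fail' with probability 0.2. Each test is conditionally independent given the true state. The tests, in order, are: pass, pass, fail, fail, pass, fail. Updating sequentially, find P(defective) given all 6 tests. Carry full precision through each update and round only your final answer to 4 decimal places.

After 'pass': P(defective) = 0.3·0.1500 / (0.3·0.1500 + 0.8·0.8500) ≈ 0.0621
After 'pass': P(defective) = 0.3·0.0621 / (0.3·0.0621 + 0.8·0.9379) ≈ 0.0242
After 'fail': P(defective) = 0.7·0.0242 / (0.7·0.0242 + 0.2·0.9758) ≈ 0.0799
After 'fail': P(defective) = 0.7·0.0799 / (0.7·0.0799 + 0.2·0.9201) ≈ 0.2331
After 'pass': P(defective) = 0.3·0.2331 / (0.3·0.2331 + 0.8·0.7669) ≈ 0.1023
After 'fail': P(defective) = 0.7·0.1023 / (0.7·0.1023 + 0.2·0.8977) ≈ 0.2852

0.2852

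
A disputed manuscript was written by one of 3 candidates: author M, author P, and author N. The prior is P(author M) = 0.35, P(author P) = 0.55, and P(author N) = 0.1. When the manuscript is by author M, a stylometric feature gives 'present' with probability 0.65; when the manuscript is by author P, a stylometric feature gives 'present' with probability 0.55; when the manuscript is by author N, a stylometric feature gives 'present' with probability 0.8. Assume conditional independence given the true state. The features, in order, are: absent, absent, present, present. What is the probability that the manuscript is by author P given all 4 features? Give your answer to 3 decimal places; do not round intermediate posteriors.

After 'absent': normaliser = 0.35·0.3500 + 0.45·0.5500 + 0.2·0.1000; P(author M) ≈ 0.3141, P(author P) ≈ 0.6346, P(author N) ≈ 0.0513
After 'absent': normaliser = 0.35·0.3141 + 0.45·0.6346 + 0.2·0.0513; P(author M) ≈ 0.2709, P(author P) ≈ 0.7038, P(author N) ≈ 0.0253
After 'present': normaliser = 0.65·0.2709 + 0.55·0.7038 + 0.8·0.0253; P(author M) ≈ 0.3019, P(author P) ≈ 0.6635, P(author N) ≈ 0.0347
After 'present': normaliser = 0.65·0.3019 + 0.55·0.6635 + 0.8·0.0347; P(author M) ≈ 0.3332, P(author P) ≈ 0.6197, P(author N) ≈ 0.0471

0.620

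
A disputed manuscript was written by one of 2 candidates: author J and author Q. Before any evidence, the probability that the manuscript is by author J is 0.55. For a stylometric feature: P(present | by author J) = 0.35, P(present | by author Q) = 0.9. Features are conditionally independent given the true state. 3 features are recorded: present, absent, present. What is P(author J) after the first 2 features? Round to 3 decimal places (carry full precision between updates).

After 'present': P(author J) = 0.35·0.5500 / (0.35·0.5500 + 0.9·0.4500) ≈ 0.3222
After 'absent': P(author J) = 0.65·0.3222 / (0.65·0.3222 + 0.1·0.6778) ≈ 0.7555

0.755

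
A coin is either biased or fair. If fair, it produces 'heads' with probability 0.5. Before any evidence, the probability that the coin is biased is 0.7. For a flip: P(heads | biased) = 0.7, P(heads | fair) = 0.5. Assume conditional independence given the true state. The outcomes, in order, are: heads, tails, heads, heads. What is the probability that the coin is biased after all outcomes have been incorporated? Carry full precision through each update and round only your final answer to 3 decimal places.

After 'heads': P(biased) = 0.7·0.7000 / (0.7·0.7000 + 0.5·0.3000) ≈ 0.7656
After 'tails': P(biased) = 0.3·0.7656 / (0.3·0.7656 + 0.5·0.2344) ≈ 0.6622
After 'heads': P(biased) = 0.7·0.6622 / (0.7·0.6622 + 0.5·0.3378) ≈ 0.7329
After 'heads': P(biased) = 0.7·0.7329 / (0.7·0.7329 + 0.5·0.2671) ≈ 0.7935

0.793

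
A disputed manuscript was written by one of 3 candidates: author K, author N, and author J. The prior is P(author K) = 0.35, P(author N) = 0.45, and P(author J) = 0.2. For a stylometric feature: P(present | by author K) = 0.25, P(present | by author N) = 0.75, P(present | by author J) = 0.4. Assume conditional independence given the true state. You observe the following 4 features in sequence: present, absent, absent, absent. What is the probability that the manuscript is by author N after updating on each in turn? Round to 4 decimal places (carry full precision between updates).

After 'present': normaliser = 0.25·0.3500 + 0.75·0.4500 + 0.4·0.2000; P(author K) ≈ 0.1733, P(author N) ≈ 0.6683, P(author J) ≈ 0.1584
After 'absent': normaliser = 0.75·0.1733 + 0.25·0.6683 + 0.6·0.1584; P(author K) ≈ 0.3314, P(author N) ≈ 0.4261, P(author J) ≈ 0.2424
After 'absent': normaliser = 0.75·0.3314 + 0.25·0.4261 + 0.6·0.2424; P(author K) ≈ 0.4966, P(author N) ≈ 0.2128, P(author J) ≈ 0.2906
After 'absent': normaliser = 0.75·0.4966 + 0.25·0.2128 + 0.6·0.2906; P(author K) ≈ 0.6207, P(author N) ≈ 0.0887, P(author J) ≈ 0.2906

0.0887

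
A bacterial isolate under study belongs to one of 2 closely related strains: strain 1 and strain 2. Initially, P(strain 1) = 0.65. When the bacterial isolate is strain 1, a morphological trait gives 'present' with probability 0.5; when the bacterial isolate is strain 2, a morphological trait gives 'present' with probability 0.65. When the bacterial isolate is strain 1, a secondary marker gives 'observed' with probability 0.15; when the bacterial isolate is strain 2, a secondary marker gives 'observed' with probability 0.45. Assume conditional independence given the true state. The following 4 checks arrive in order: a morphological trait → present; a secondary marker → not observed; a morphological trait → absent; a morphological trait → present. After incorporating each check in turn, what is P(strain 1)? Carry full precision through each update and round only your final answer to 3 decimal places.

0.708

After a morphological trait='present': P(strain 1) = 0.5·0.6500 / (0.5·0.6500 + 0.65·0.3500) ≈ 0.5882
After a secondary marker='not observed': P(strain 1) = 0.85·0.5882 / (0.85·0.5882 + 0.55·0.4118) ≈ 0.6883
After a morphological trait='absent': P(strain 1) = 0.5·0.6883 / (0.5·0.6883 + 0.35·0.3117) ≈ 0.7593
After a morphological trait='present': P(strain 1) = 0.5·0.7593 / (0.5·0.7593 + 0.65·0.2407) ≈ 0.7081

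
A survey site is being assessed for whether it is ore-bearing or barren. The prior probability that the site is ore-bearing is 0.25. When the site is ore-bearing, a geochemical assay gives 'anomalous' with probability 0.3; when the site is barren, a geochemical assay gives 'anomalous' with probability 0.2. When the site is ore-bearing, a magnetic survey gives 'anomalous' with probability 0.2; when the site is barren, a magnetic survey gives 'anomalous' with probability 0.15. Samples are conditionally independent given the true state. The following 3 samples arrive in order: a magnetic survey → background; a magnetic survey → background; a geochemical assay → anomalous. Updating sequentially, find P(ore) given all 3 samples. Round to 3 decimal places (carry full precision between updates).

After a magnetic survey='background': P(ore) = 0.8·0.2500 / (0.8·0.2500 + 0.85·0.7500) ≈ 0.2388
After a magnetic survey='background': P(ore) = 0.8·0.2388 / (0.8·0.2388 + 0.85·0.7612) ≈ 0.2280
After a geochemical assay='anomalous': P(ore) = 0.3·0.2280 / (0.3·0.2280 + 0.2·0.7720) ≈ 0.3070

0.307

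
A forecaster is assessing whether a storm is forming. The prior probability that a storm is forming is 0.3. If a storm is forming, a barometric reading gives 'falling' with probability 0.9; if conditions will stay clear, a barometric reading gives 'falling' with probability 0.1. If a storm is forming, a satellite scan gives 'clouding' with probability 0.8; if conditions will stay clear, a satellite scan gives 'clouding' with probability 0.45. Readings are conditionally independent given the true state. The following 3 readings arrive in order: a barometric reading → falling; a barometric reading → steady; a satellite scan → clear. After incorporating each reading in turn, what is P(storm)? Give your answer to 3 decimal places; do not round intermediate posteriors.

After a barometric reading='falling': P(storm) = 0.9·0.3000 / (0.9·0.3000 + 0.1·0.7000) ≈ 0.7941
After a barometric reading='steady': P(storm) = 0.1·0.7941 / (0.1·0.7941 + 0.9·0.2059) ≈ 0.3000
After a satellite scan='clear': P(storm) = 0.2·0.3000 / (0.2·0.3000 + 0.55·0.7000) ≈ 0.1348

0.135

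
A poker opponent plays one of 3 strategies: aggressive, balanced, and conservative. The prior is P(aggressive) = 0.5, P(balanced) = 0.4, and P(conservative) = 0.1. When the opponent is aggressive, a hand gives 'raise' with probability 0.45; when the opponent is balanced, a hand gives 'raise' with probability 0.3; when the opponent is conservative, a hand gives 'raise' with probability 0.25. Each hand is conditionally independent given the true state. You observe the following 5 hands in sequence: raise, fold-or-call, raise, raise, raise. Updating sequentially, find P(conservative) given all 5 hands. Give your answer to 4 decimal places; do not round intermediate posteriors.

0.0212

Each posterior becomes the prior for the next update.
After 'raise': normaliser = 0.45·0.5000 + 0.3·0.4000 + 0.25·0.1000; P(aggressive) ≈ 0.6081, P(balanced) ≈ 0.3243, P(conservative) ≈ 0.0676
After 'fold-or-call': normaliser = 0.55·0.6081 + 0.7·0.3243 + 0.75·0.0676; P(aggressive) ≈ 0.5464, P(balanced) ≈ 0.3709, P(conservative) ≈ 0.0828
After 'raise': normaliser = 0.45·0.5464 + 0.3·0.3709 + 0.25·0.0828; P(aggressive) ≈ 0.6507, P(balanced) ≈ 0.2945, P(conservative) ≈ 0.0548
After 'raise': normaliser = 0.45·0.6507 + 0.3·0.2945 + 0.25·0.0548; P(aggressive) ≈ 0.7416, P(balanced) ≈ 0.2237, P(conservative) ≈ 0.0347
After 'raise': normaliser = 0.45·0.7416 + 0.3·0.2237 + 0.25·0.0347; P(aggressive) ≈ 0.8149, P(balanced) ≈ 0.1639, P(conservative) ≈ 0.0212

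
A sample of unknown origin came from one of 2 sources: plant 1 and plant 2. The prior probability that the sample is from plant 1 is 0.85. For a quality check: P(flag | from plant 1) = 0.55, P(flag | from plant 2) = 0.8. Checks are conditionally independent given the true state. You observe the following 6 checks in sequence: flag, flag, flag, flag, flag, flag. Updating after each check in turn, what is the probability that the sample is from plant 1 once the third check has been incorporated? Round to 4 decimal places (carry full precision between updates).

After 'flag': P(plant 1) = 0.55·0.8500 / (0.55·0.8500 + 0.8·0.1500) ≈ 0.7957
After 'flag': P(plant 1) = 0.55·0.7957 / (0.55·0.7957 + 0.8·0.2043) ≈ 0.7281
After 'flag': P(plant 1) = 0.55·0.7281 / (0.55·0.7281 + 0.8·0.2719) ≈ 0.6481

0.6481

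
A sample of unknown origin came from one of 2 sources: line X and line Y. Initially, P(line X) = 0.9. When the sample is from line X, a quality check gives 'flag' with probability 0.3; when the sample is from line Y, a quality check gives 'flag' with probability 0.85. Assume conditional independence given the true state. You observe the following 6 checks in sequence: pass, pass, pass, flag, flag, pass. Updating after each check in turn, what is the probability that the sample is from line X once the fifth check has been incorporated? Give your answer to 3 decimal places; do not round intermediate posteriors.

0.991

After 'pass': P(line X) = 0.7·0.9000 / (0.7·0.9000 + 0.15·0.1000) ≈ 0.9767
After 'pass': P(line X) = 0.7·0.9767 / (0.7·0.9767 + 0.15·0.0233) ≈ 0.9949
After 'pass': P(line X) = 0.7·0.9949 / (0.7·0.9949 + 0.15·0.0051) ≈ 0.9989
After 'flag': P(line X) = 0.3·0.9989 / (0.3·0.9989 + 0.85·0.0011) ≈ 0.9969
After 'flag': P(line X) = 0.3·0.9969 / (0.3·0.9969 + 0.85·0.0031) ≈ 0.9913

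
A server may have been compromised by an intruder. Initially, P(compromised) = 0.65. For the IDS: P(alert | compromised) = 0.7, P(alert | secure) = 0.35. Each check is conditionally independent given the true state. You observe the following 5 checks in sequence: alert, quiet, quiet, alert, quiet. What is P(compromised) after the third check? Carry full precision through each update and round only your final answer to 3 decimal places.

0.442

Each posterior becomes the prior for the next update.
After 'alert': P(compromised) = 0.7·0.6500 / (0.7·0.6500 + 0.35·0.3500) ≈ 0.7879
After 'quiet': P(compromised) = 0.3·0.7879 / (0.3·0.7879 + 0.65·0.2121) ≈ 0.6316
After 'quiet': P(compromised) = 0.3·0.6316 / (0.3·0.6316 + 0.65·0.3684) ≈ 0.4417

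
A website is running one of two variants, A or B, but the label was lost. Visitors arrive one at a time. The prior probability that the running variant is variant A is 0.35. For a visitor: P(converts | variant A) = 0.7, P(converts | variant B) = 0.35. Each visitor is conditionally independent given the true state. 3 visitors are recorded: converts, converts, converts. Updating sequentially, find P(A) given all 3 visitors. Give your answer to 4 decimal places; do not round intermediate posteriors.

After 'converts': P(A) = 0.7·0.3500 / (0.7·0.3500 + 0.35·0.6500) ≈ 0.5185
After 'converts': P(A) = 0.7·0.5185 / (0.7·0.5185 + 0.35·0.4815) ≈ 0.6829
After 'converts': P(A) = 0.7·0.6829 / (0.7·0.6829 + 0.35·0.3171) ≈ 0.8116

0.8116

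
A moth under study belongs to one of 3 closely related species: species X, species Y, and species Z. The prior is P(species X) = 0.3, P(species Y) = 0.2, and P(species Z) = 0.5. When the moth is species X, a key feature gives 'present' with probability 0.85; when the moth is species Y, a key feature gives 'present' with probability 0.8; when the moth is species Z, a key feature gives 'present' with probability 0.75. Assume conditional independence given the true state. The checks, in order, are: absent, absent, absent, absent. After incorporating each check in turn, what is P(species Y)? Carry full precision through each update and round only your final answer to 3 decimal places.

After 'absent': normaliser = 0.15·0.3000 + 0.2·0.2000 + 0.25·0.5000; P(species X) ≈ 0.2143, P(species Y) ≈ 0.1905, P(species Z) ≈ 0.5952
After 'absent': normaliser = 0.15·0.2143 + 0.2·0.1905 + 0.25·0.5952; P(species X) ≈ 0.1467, P(species Y) ≈ 0.1739, P(species Z) ≈ 0.6793
After 'absent': normaliser = 0.15·0.1467 + 0.2·0.1739 + 0.25·0.6793; P(species X) ≈ 0.0971, P(species Y) ≈ 0.1535, P(species Z) ≈ 0.7494
After 'absent': normaliser = 0.15·0.0971 + 0.2·0.1535 + 0.25·0.7494; P(species X) ≈ 0.0626, P(species Y) ≈ 0.1320, P(species Z) ≈ 0.8054

0.132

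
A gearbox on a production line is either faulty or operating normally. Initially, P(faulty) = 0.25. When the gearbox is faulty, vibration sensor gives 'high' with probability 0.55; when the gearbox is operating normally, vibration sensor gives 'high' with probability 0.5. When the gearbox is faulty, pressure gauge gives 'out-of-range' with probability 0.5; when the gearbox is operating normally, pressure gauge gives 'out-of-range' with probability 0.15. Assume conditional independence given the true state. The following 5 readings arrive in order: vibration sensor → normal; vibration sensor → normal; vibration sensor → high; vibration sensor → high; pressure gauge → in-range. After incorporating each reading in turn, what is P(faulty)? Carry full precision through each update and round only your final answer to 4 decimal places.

0.1612

After vibration sensor='normal': P(faulty) = 0.45·0.2500 / (0.45·0.2500 + 0.5·0.7500) ≈ 0.2308
After vibration sensor='normal': P(faulty) = 0.45·0.2308 / (0.45·0.2308 + 0.5·0.7692) ≈ 0.2126
After vibration sensor='high': P(faulty) = 0.55·0.2126 / (0.55·0.2126 + 0.5·0.7874) ≈ 0.2290
After vibration sensor='high': P(faulty) = 0.55·0.2290 / (0.55·0.2290 + 0.5·0.7710) ≈ 0.2463
After pressure gauge='in-range': P(faulty) = 0.5·0.2463 / (0.5·0.2463 + 0.85·0.7537) ≈ 0.1612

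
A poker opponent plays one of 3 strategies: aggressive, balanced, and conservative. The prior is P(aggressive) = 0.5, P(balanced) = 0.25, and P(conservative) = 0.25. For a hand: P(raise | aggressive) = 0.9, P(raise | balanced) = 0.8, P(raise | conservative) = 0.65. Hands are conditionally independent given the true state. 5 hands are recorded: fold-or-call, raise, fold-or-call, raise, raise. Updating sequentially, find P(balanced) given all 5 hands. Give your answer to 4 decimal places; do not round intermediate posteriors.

0.2981

After 'fold-or-call': normaliser = 0.1·0.5000 + 0.2·0.2500 + 0.35·0.2500; P(aggressive) ≈ 0.2667, P(balanced) ≈ 0.2667, P(conservative) ≈ 0.4667
After 'raise': normaliser = 0.9·0.2667 + 0.8·0.2667 + 0.65·0.4667; P(aggressive) ≈ 0.3172, P(balanced) ≈ 0.2819, P(conservative) ≈ 0.4009
After 'fold-or-call': normaliser = 0.1·0.3172 + 0.2·0.2819 + 0.35·0.4009; P(aggressive) ≈ 0.1389, P(balanced) ≈ 0.2469, P(conservative) ≈ 0.6143
After 'raise': normaliser = 0.9·0.1389 + 0.8·0.2469 + 0.65·0.6143; P(aggressive) ≈ 0.1732, P(balanced) ≈ 0.2736, P(conservative) ≈ 0.5532
After 'raise': normaliser = 0.9·0.1732 + 0.8·0.2736 + 0.65·0.5532; P(aggressive) ≈ 0.2122, P(balanced) ≈ 0.2981, P(conservative) ≈ 0.4897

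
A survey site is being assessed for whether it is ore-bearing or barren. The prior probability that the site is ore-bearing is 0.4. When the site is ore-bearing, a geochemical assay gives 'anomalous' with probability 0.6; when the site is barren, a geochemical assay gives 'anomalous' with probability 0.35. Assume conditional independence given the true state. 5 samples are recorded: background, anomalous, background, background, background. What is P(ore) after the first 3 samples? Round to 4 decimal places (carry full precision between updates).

After 'background': P(ore) = 0.4·0.4000 / (0.4·0.4000 + 0.65·0.6000) ≈ 0.2909
After 'anomalous': P(ore) = 0.6·0.2909 / (0.6·0.2909 + 0.35·0.7091) ≈ 0.4129
After 'background': P(ore) = 0.4·0.4129 / (0.4·0.4129 + 0.65·0.5871) ≈ 0.3021

0.3021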